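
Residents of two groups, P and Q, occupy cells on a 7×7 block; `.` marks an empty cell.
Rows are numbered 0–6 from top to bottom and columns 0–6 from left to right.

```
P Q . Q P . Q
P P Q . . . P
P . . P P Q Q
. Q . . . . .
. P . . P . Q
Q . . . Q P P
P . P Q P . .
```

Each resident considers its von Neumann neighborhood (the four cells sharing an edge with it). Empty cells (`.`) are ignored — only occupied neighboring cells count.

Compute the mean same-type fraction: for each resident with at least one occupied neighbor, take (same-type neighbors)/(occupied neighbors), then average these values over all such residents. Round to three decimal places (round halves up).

0.244

(0,0)P 1/2
(0,1)Q 0/2
(0,3)Q 0/1
(0,4)P 0/1
(0,6)Q 0/1
(1,0)P 3/3
(1,1)P 1/3
(1,2)Q 0/1
(1,6)P 0/2
(2,0)P 1/1
(2,3)P 1/1
(2,4)P 1/2
(2,5)Q 1/2
(2,6)Q 1/2
(3,1)Q 0/1
(4,1)P 0/1
(4,4)P 0/1
(4,6)Q 0/1
(5,0)Q 0/1
(5,4)Q 0/3
(5,5)P 1/2
(5,6)P 1/2
(6,0)P 0/1
(6,2)P 0/1
(6,3)Q 0/2
(6,4)P 0/2
Sum over 26 residents: 1/2 + 0/2 + 0/1 + 0/1 + 0/1 + 3/3 + 1/3 + 0/1 + 0/2 + 1/1 + 1/1 + 1/2 + 1/2 + 1/2 + 0/1 + 0/1 + 0/1 + 0/1 + 0/1 + 0/3 + 1/2 + 1/2 + 0/1 + 0/1 + 0/2 + 0/2 = 19/3; mean = 19/3 ÷ 26 = 19/78 = 0.243589… → 0.244.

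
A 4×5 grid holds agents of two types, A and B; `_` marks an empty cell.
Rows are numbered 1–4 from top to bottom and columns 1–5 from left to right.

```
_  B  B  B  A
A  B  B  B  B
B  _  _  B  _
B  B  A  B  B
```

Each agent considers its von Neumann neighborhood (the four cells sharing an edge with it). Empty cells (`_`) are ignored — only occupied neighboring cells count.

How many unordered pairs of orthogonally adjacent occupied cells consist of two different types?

Scan each occupied cell's neighbors to the right and below so each pair is counted once.
From row 1: 2 unlike of 7 pairs (running 2/7).
From row 2: 2 unlike of 6 pairs (running 4/13).
From row 3: 0 unlike of 2 pairs (running 4/15).
From row 4: 2 unlike of 4 pairs (running 6/19).
Total adjacent occupied pairs: 19; unlike-type pairs: 6.

6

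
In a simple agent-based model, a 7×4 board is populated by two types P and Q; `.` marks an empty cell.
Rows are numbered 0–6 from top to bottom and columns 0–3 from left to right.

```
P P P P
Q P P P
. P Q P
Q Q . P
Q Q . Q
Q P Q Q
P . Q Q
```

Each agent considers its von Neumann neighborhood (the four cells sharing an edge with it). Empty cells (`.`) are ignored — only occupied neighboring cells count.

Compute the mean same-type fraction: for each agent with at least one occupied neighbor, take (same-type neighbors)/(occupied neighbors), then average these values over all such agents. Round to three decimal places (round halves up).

0.639

(0,0)P 1/2
(0,1)P 3/3
(0,2)P 3/3
(0,3)P 2/2
(1,0)Q 0/2
(1,1)P 3/4
(1,2)P 3/4
(1,3)P 3/3
(2,1)P 1/3
(2,2)Q 0/3
(2,3)P 2/3
(3,0)Q 2/2
(3,1)Q 2/3
(3,3)P 1/2
(4,0)Q 3/3
(4,1)Q 2/3
(4,3)Q 1/2
(5,0)Q 1/3
(5,1)P 0/3
(5,2)Q 2/3
(5,3)Q 3/3
(6,0)P 0/1
(6,2)Q 2/2
(6,3)Q 2/2
Sum over 24 agents: 1/2 + 3/3 + 3/3 + 2/2 + 0/2 + 3/4 + 3/4 + 3/3 + 1/3 + 0/3 + 2/3 + 2/2 + 2/3 + 1/2 + 3/3 + 2/3 + 1/2 + 1/3 + 0/3 + 2/3 + 3/3 + 0/1 + 2/2 + 2/2 = 46/3; mean = 46/3 ÷ 24 = 23/36 = 0.638888… → 0.639.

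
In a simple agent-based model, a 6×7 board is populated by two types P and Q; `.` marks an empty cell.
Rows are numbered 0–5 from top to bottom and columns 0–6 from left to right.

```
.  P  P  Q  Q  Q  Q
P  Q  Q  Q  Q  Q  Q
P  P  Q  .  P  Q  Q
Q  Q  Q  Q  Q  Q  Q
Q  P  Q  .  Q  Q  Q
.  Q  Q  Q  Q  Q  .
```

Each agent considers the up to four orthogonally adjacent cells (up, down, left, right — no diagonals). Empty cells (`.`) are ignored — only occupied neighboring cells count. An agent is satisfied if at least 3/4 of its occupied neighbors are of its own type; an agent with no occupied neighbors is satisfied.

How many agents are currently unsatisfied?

Row 0: (0,1)P 1/2 not · (0,2)P 1/3 not · (0,3)Q 2/3 not · (0,4)Q 3/3 satisfied · (0,5)Q 3/3 satisfied · (0,6)Q 2/2 satisfied
Row 1: (1,0)P 1/2 not · (1,1)Q 1/4 not · (1,2)Q 3/4 satisfied · (1,3)Q 3/3 satisfied · (1,4)Q 3/4 satisfied · (1,5)Q 4/4 satisfied · (1,6)Q 3/3 satisfied
Row 2: (2,0)P 2/3 not · (2,1)P 1/4 not · (2,2)Q 2/3 not · (2,4)P 0/3 not · (2,5)Q 3/4 satisfied · (2,6)Q 3/3 satisfied
Row 3: (3,0)Q 2/3 not · (3,1)Q 2/4 not · (3,2)Q 4/4 satisfied · (3,3)Q 2/2 satisfied · (3,4)Q 3/4 satisfied · (3,5)Q 4/4 satisfied · (3,6)Q 3/3 satisfied
Row 4: (4,0)Q 1/2 not · (4,1)P 0/4 not · (4,2)Q 2/3 not · (4,4)Q 3/3 satisfied · (4,5)Q 4/4 satisfied · (4,6)Q 2/2 satisfied
Row 5: (5,1)Q 1/2 not · (5,2)Q 3/3 satisfied · (5,3)Q 2/2 satisfied · (5,4)Q 3/3 satisfied · (5,5)Q 2/2 satisfied
Unsatisfied: (0,1), (0,2), (0,3), (1,0), (1,1), (2,0), (2,1), (2,2), (2,4), (3,0), (3,1), (4,0), (4,1), (4,2), (5,1) — 15 in total.

15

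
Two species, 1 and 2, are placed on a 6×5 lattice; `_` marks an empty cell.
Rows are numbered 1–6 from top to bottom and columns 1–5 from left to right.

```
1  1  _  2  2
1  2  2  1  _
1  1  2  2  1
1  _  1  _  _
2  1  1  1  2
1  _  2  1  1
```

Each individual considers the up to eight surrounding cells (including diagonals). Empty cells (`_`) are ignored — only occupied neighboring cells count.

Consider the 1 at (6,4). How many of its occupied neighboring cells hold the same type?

Occupied neighbors of (6,4): (5,3)=1, (5,4)=1, (5,5)=2, (6,3)=2, (6,5)=1.
Same type (1): 3 of 5.

3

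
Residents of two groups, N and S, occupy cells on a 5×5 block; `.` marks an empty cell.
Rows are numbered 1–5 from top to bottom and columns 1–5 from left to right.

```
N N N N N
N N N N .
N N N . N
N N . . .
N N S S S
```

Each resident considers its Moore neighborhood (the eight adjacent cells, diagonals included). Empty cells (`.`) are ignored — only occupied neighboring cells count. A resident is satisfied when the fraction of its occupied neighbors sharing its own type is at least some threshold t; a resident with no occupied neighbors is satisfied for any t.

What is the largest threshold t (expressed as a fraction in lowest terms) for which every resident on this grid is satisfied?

(1,1)N 3/3
(1,2)N 5/5
(1,3)N 5/5
(1,4)N 4/4
(1,5)N 2/2
(2,1)N 5/5
(2,2)N 8/8
(2,3)N 7/7
(2,4)N 6/6
(3,1)N 5/5
(3,2)N 7/7
(3,3)N 5/5
(3,5)N 1/1
(4,1)N 5/5
(4,2)N 6/7
(5,1)N 3/3
(5,2)N 3/4
(5,3)S 1/3
(5,4)S 2/2
(5,5)S 1/1
The smallest same-type fraction is 1/3 at (5,3), which reduces to 1/3. Any threshold above that leaves this resident unsatisfied.

1/3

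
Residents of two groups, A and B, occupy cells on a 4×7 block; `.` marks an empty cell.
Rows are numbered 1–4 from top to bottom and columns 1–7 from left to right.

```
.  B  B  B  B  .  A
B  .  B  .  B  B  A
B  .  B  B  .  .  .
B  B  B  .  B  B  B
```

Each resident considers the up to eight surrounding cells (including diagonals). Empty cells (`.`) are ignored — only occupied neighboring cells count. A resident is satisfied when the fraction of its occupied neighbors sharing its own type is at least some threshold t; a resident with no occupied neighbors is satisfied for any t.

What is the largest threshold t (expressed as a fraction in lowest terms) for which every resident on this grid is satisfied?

Row 1: (1,2)B 3/3 · (1,3)B 3/3 · (1,4)B 4/4 · (1,5)B 3/3 · (1,7)A 1/2
Row 2: (2,1)B 2/2 · (2,3)B 5/5 · (2,5)B 4/4 · (2,6)B 2/4 · (2,7)A 1/2
Row 3: (3,1)B 3/3 · (3,3)B 4/4 · (3,4)B 5/5
Row 4: (4,1)B 2/2 · (4,2)B 4/4 · (4,3)B 3/3 · (4,5)B 2/2 · (4,6)B 2/2 · (4,7)B 1/1
The smallest same-type fraction is 1/2 at (1,7), which reduces to 1/2. Any threshold above that leaves this resident unsatisfied.

1/2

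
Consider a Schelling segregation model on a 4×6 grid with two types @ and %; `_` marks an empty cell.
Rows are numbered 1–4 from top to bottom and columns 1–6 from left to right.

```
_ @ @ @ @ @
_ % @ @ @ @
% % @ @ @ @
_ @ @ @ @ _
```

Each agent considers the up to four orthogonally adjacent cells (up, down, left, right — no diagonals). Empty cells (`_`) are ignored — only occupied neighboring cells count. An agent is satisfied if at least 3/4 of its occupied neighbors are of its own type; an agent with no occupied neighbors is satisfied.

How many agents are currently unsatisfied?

Row 1: (1,2)@ 1/2 ✗ · (1,3)@ 3/3 ✓ · (1,4)@ 3/3 ✓ · (1,5)@ 3/3 ✓ · (1,6)@ 2/2 ✓
Row 2: (2,2)% 1/3 ✗ · (2,3)@ 3/4 ✓ · (2,4)@ 4/4 ✓ · (2,5)@ 4/4 ✓ · (2,6)@ 3/3 ✓
Row 3: (3,1)% 1/1 ✓ · (3,2)% 2/4 ✗ · (3,3)@ 3/4 ✓ · (3,4)@ 4/4 ✓ · (3,5)@ 4/4 ✓ · (3,6)@ 2/2 ✓
Row 4: (4,2)@ 1/2 ✗ · (4,3)@ 3/3 ✓ · (4,4)@ 3/3 ✓ · (4,5)@ 2/2 ✓
Unsatisfied: (1,2), (2,2), (3,2), (4,2) — 4 in total.

4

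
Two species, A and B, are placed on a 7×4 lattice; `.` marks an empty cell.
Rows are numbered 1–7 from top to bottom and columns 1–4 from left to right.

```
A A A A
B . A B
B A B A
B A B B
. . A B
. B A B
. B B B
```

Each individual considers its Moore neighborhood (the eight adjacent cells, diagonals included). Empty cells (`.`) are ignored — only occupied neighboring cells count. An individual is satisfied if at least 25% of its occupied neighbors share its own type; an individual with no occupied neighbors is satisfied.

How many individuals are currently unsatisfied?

Row 1: (1,1)A 1/2 ✓ · (1,2)A 3/4 ✓ · (1,3)A 3/4 ✓ · (1,4)A 2/3 ✓
Row 2: (2,1)B 1/4 ✓ · (2,3)A 5/7 ✓ · (2,4)B 1/5 ✗
Row 3: (3,1)B 2/4 ✓ · (3,2)A 2/7 ✓ · (3,3)B 3/7 ✓ · (3,4)A 1/5 ✗
Row 4: (4,1)B 1/3 ✓ · (4,2)A 2/6 ✓ · (4,3)B 3/7 ✓ · (4,4)B 3/5 ✓
Row 5: (5,3)A 2/7 ✓ · (5,4)B 3/5 ✓
Row 6: (6,2)B 2/4 ✓ · (6,3)A 1/7 ✗ · (6,4)B 3/5 ✓
Row 7: (7,2)B 2/3 ✓ · (7,3)B 4/5 ✓ · (7,4)B 2/3 ✓
Unsatisfied: (2,4), (3,4), (6,3) — 3 in total.

3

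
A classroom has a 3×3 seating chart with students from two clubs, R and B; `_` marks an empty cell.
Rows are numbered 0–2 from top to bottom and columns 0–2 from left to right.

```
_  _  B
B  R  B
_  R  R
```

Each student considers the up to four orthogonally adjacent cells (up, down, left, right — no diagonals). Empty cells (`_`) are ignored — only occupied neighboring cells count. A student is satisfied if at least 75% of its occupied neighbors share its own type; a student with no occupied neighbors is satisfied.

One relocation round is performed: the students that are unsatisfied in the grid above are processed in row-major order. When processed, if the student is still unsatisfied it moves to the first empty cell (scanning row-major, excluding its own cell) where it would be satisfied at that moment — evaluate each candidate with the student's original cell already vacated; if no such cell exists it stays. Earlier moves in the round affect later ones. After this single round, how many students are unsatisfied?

0

Initially unsatisfied (in order): (1,0), (1,1), (1,2), (2,2).
  (1,0) → (0,0).
  (1,1) → (2,0).
  (1,2) → (0,1).
  (2,2): now satisfied by earlier moves; stays.
Resulting grid:
B B B
_ _ _
R R R
All satisfied now.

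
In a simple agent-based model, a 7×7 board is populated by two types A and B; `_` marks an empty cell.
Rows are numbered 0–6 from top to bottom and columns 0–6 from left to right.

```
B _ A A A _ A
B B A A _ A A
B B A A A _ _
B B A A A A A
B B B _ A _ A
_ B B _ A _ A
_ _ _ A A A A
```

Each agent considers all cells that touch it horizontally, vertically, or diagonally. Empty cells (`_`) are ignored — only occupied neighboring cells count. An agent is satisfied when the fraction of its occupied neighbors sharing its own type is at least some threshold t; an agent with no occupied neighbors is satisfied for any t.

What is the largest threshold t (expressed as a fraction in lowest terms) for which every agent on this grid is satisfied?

3/7

Row 0: (0,0)B 2/2 · (0,2)A 3/4 · (0,3)A 4/4 · (0,4)A 3/3 · (0,6)A 2/2
Row 1: (1,0)B 4/4 · (1,1)B 4/7 · (1,2)A 5/7 · (1,3)A 7/7 · (1,5)A 4/4 · (1,6)A 2/2
Row 2: (2,0)B 5/5 · (2,1)B 5/8 · (2,2)A 5/8 · (2,3)A 7/7 · (2,4)A 6/6
Row 3: (3,0)B 5/5 · (3,1)B 6/8 · (3,2)A 3/7 · (3,3)A 6/7 · (3,4)A 5/5 · (3,5)A 5/5 · (3,6)A 2/2
Row 4: (4,0)B 4/4 · (4,1)B 6/7 · (4,2)B 4/6 · (4,4)A 4/4 · (4,6)A 3/3
Row 5: (5,1)B 4/4 · (5,2)B 3/4 · (5,4)A 4/4 · (5,6)A 3/3
Row 6: (6,3)A 2/3 · (6,4)A 3/3 · (6,5)A 4/4 · (6,6)A 2/2
The smallest same-type fraction is 3/7 at (3,2), which reduces to 3/7. Any threshold above that leaves this agent unsatisfied.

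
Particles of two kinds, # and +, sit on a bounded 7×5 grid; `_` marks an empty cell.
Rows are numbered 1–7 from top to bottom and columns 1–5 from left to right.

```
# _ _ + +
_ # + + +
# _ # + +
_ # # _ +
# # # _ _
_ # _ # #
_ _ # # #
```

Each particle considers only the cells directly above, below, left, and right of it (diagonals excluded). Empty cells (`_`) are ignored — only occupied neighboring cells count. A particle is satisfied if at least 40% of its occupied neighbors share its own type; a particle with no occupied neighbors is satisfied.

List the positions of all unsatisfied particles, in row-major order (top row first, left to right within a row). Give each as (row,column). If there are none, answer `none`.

(2,2), (2,3), (3,3)

Row 1: (1,1)# 0/0 satisfied · (1,4)+ 2/2 satisfied · (1,5)+ 2/2 satisfied
Row 2: (2,2)# 0/1 not · (2,3)+ 1/3 not · (2,4)+ 4/4 satisfied · (2,5)+ 3/3 satisfied
Row 3: (3,1)# 0/0 satisfied · (3,3)# 1/3 not · (3,4)+ 2/3 satisfied · (3,5)+ 3/3 satisfied
Row 4: (4,2)# 2/2 satisfied · (4,3)# 3/3 satisfied · (4,5)+ 1/1 satisfied
Row 5: (5,1)# 1/1 satisfied · (5,2)# 4/4 satisfied · (5,3)# 2/2 satisfied
Row 6: (6,2)# 1/1 satisfied · (6,4)# 2/2 satisfied · (6,5)# 2/2 satisfied
Row 7: (7,3)# 1/1 satisfied · (7,4)# 3/3 satisfied · (7,5)# 2/2 satisfied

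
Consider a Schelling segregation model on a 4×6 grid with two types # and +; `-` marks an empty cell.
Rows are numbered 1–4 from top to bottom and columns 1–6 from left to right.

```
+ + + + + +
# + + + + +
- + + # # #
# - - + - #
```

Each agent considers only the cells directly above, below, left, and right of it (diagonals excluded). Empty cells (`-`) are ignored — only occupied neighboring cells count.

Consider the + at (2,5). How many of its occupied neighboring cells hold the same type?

3

Occupied neighbors of (2,5): (1,5)=+, (3,5)=#, (2,4)=+, (2,6)=+.
Same type (+): 3 of 4.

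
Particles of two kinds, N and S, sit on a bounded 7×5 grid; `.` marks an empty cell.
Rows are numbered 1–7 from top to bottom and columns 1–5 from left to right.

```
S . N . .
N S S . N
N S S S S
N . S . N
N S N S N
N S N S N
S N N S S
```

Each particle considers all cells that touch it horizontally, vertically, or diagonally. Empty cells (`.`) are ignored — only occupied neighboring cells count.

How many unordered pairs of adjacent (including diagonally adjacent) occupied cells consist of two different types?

40

Scan each occupied cell's neighbors to the right and below (and the two forward diagonals) so each pair is counted once.
Row 1: S(1,1)–N(2,1)≠ S(1,1)–S(2,2)= N(1,3)–S(2,3)≠ N(1,3)–S(2,2)≠  → 3/4 unlike.
Row 2: N(2,1)–S(2,2)≠ N(2,1)–N(3,1)= N(2,1)–S(3,2)≠ S(2,2)–S(2,3)= S(2,2)–S(3,2)= S(2,2)–S(3,3)= S(2,2)–N(3,1)≠ S(2,3)–S(3,3)= S(2,3)–S(3,4)= S(2,3)–S(3,2)= N(2,5)–S(3,5)≠ N(2,5)–S(3,4)≠  → 5/12 unlike.
Row 3: N(3,1)–S(3,2)≠ N(3,1)–N(4,1)= S(3,2)–S(3,3)= S(3,2)–S(4,3)= S(3,2)–N(4,1)≠ S(3,3)–S(3,4)= S(3,3)–S(4,3)= S(3,4)–S(3,5)= S(3,4)–N(4,5)≠ S(3,4)–S(4,3)= S(3,5)–N(4,5)≠  → 4/11 unlike.
Row 4: N(4,1)–N(5,1)= N(4,1)–S(5,2)≠ S(4,3)–N(5,3)≠ S(4,3)–S(5,4)= S(4,3)–S(5,2)= N(4,5)–N(5,5)= N(4,5)–S(5,4)≠  → 3/7 unlike.
Row 5: N(5,1)–S(5,2)≠ N(5,1)–N(6,1)= N(5,1)–S(6,2)≠ S(5,2)–N(5,3)≠ S(5,2)–S(6,2)= S(5,2)–N(6,3)≠ S(5,2)–N(6,1)≠ N(5,3)–S(5,4)≠ N(5,3)–N(6,3)= N(5,3)–S(6,4)≠ N(5,3)–S(6,2)≠ S(5,4)–N(5,5)≠ S(5,4)–S(6,4)= S(5,4)–N(6,5)≠ S(5,4)–N(6,3)≠ N(5,5)–N(6,5)= N(5,5)–S(6,4)≠  → 12/17 unlike.
Row 6: N(6,1)–S(6,2)≠ N(6,1)–S(7,1)≠ N(6,1)–N(7,2)= S(6,2)–N(6,3)≠ S(6,2)–N(7,2)≠ S(6,2)–N(7,3)≠ S(6,2)–S(7,1)= N(6,3)–S(6,4)≠ N(6,3)–N(7,3)= N(6,3)–S(7,4)≠ N(6,3)–N(7,2)= S(6,4)–N(6,5)≠ S(6,4)–S(7,4)= S(6,4)–S(7,5)= S(6,4)–N(7,3)≠ N(6,5)–S(7,5)≠ N(6,5)–S(7,4)≠  → 11/17 unlike.
Row 7: S(7,1)–N(7,2)≠ N(7,2)–N(7,3)= N(7,3)–S(7,4)≠ S(7,4)–S(7,5)=  → 2/4 unlike.
Total adjacent occupied pairs: 72; unlike-type pairs: 40.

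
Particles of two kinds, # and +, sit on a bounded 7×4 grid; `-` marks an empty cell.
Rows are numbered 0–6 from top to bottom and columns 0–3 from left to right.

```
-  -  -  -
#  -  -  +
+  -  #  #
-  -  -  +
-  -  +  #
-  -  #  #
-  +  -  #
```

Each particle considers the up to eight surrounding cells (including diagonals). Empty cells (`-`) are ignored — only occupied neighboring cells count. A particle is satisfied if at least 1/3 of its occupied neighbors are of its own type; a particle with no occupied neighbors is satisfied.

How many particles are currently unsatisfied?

(1,0)# 0/1 not
(1,3)+ 0/2 not
(2,0)+ 0/1 not
(2,2)# 1/3 satisfied
(2,3)# 1/3 satisfied
(3,3)+ 1/4 not
(4,2)+ 1/4 not
(4,3)# 2/4 satisfied
(5,2)# 3/5 satisfied
(5,3)# 3/4 satisfied
(6,1)+ 0/1 not
(6,3)# 2/2 satisfied
Unsatisfied: (1,0), (1,3), (2,0), (3,3), (4,2), (6,1) — 6 in total.

6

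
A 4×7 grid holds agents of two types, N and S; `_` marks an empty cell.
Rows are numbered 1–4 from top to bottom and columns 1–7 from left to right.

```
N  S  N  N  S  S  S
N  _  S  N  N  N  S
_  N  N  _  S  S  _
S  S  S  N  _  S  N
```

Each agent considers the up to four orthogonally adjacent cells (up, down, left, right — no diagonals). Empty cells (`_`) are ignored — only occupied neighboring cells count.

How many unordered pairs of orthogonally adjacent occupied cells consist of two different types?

15

Scan each occupied cell's neighbors to the right and below so each pair is counted once.
Row 1: N(1,1)–S(1,2)≠ N(1,1)–N(2,1)= S(1,2)–N(1,3)≠ N(1,3)–N(1,4)= N(1,3)–S(2,3)≠ N(1,4)–S(1,5)≠ N(1,4)–N(2,4)= S(1,5)–S(1,6)= S(1,5)–N(2,5)≠ S(1,6)–S(1,7)= S(1,6)–N(2,6)≠ S(1,7)–S(2,7)=  → 6/12 unlike.
Row 2: S(2,3)–N(2,4)≠ S(2,3)–N(3,3)≠ N(2,4)–N(2,5)= N(2,5)–N(2,6)= N(2,5)–S(3,5)≠ N(2,6)–S(2,7)≠ N(2,6)–S(3,6)≠  → 5/7 unlike.
Row 3: N(3,2)–N(3,3)= N(3,2)–S(4,2)≠ N(3,3)–S(4,3)≠ S(3,5)–S(3,6)= S(3,6)–S(4,6)=  → 2/5 unlike.
Row 4: S(4,1)–S(4,2)= S(4,2)–S(4,3)= S(4,3)–N(4,4)≠ S(4,6)–N(4,7)≠  → 2/4 unlike.
Total adjacent occupied pairs: 28; unlike-type pairs: 15.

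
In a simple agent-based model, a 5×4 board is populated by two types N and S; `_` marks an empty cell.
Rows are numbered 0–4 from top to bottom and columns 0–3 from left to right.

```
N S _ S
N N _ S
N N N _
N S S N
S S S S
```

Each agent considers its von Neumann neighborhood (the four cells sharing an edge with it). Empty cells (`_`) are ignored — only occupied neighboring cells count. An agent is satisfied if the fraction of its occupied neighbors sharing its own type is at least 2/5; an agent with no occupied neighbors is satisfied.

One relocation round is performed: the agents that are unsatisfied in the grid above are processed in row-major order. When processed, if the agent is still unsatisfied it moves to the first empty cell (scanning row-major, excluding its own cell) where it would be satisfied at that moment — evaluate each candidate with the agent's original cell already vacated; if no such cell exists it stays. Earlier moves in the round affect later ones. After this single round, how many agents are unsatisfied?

Initially unsatisfied (in order): (0,1), (3,0), (3,3).
  (0,1) → (0,2).
  (3,0) → (0,1).
  (3,3) → (1,2).
Resulting grid:
N N S S
N N N S
N N N _
_ S S _
S S S S
Unsatisfied now: (0,2).

1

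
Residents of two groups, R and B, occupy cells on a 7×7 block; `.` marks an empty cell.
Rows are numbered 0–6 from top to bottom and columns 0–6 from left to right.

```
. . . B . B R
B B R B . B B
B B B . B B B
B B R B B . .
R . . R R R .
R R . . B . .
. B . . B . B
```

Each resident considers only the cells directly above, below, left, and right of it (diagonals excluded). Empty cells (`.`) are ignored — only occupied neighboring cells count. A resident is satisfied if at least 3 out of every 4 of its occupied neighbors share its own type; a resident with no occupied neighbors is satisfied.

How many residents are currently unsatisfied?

18

(0,3)B 1/1 ✓
(0,5)B 1/2 ✗
(0,6)R 0/2 ✗
(1,0)B 2/2 ✓
(1,1)B 2/3 ✗
(1,2)R 0/3 ✗
(1,3)B 1/2 ✗
(1,5)B 3/3 ✓
(1,6)B 2/3 ✗
(2,0)B 3/3 ✓
(2,1)B 4/4 ✓
(2,2)B 1/3 ✗
(2,4)B 2/2 ✓
(2,5)B 3/3 ✓
(2,6)B 2/2 ✓
(3,0)B 2/3 ✗
(3,1)B 2/3 ✗
(3,2)R 0/3 ✗
(3,3)B 1/3 ✗
(3,4)B 2/3 ✗
(4,0)R 1/2 ✗
(4,3)R 1/2 ✗
(4,4)R 2/4 ✗
(4,5)R 1/1 ✓
(5,0)R 2/2 ✓
(5,1)R 1/2 ✗
(5,4)B 1/2 ✗
(6,1)B 0/1 ✗
(6,4)B 1/1 ✓
(6,6)B 0/0 ✓
Unsatisfied: (0,5), (0,6), (1,1), (1,2), (1,3), (1,6), (2,2), (3,0), (3,1), (3,2), (3,3), (3,4), (4,0), (4,3), (4,4), (5,1), (5,4), (6,1) — 18 in total.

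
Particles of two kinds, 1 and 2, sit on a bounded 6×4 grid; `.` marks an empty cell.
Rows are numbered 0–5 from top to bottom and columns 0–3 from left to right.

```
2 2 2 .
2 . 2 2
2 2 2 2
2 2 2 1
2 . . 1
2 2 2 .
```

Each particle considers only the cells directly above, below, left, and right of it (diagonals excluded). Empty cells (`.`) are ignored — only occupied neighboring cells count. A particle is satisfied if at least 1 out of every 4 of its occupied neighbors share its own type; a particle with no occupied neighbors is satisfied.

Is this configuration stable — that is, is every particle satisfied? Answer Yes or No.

Yes

(0,0)2 2/2 ✓
(0,1)2 2/2 ✓
(0,2)2 2/2 ✓
(1,0)2 2/2 ✓
(1,2)2 3/3 ✓
(1,3)2 2/2 ✓
(2,0)2 3/3 ✓
(2,1)2 3/3 ✓
(2,2)2 4/4 ✓
(2,3)2 2/3 ✓
(3,0)2 3/3 ✓
(3,1)2 3/3 ✓
(3,2)2 2/3 ✓
(3,3)1 1/3 ✓
(4,0)2 2/2 ✓
(4,3)1 1/1 ✓
(5,0)2 2/2 ✓
(5,1)2 2/2 ✓
(5,2)2 1/1 ✓
All meet the threshold, so the configuration is stable.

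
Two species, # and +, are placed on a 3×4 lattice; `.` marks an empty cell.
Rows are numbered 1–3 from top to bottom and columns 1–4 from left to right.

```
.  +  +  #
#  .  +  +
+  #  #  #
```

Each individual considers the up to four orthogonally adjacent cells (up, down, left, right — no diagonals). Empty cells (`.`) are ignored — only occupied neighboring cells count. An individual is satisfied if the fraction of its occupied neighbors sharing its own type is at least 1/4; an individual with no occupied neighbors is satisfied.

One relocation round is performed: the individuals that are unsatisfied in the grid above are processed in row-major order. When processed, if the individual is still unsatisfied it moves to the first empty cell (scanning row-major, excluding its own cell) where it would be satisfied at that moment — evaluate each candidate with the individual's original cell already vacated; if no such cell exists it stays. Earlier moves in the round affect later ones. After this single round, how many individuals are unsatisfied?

0

Initially unsatisfied (in order): (1,4), (2,1), (3,1).
  (1,4) → (1,1).
  (2,1): now satisfied by earlier moves; stays.
  (3,1) → (1,4).
Resulting grid:
# + + +
# . + +
. # # #
All satisfied now.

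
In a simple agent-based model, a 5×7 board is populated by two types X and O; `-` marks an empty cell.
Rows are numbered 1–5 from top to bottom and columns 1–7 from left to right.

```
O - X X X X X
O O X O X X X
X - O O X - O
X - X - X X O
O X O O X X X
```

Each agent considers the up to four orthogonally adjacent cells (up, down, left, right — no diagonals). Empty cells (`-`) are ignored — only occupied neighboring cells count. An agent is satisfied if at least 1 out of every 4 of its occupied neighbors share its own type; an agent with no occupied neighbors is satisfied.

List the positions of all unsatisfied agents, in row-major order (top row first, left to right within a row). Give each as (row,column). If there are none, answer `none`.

(1,1)O 1/1 ok
(1,3)X 2/2 ok
(1,4)X 2/3 ok
(1,5)X 3/3 ok
(1,6)X 3/3 ok
(1,7)X 2/2 ok
(2,1)O 2/3 ok
(2,2)O 1/2 ok
(2,3)X 1/4 ok
(2,4)O 1/4 ok
(2,5)X 3/4 ok
(2,6)X 3/3 ok
(2,7)X 2/3 ok
(3,1)X 1/2 ok
(3,3)O 1/3 ok
(3,4)O 2/3 ok
(3,5)X 2/3 ok
(3,7)O 1/2 ok
(4,1)X 1/2 ok
(4,3)X 0/2 unhappy
(4,5)X 3/3 ok
(4,6)X 2/3 ok
(4,7)O 1/3 ok
(5,1)O 0/2 unhappy
(5,2)X 0/2 unhappy
(5,3)O 1/3 ok
(5,4)O 1/2 ok
(5,5)X 2/3 ok
(5,6)X 3/3 ok
(5,7)X 1/2 ok

(4,3), (5,1), (5,2)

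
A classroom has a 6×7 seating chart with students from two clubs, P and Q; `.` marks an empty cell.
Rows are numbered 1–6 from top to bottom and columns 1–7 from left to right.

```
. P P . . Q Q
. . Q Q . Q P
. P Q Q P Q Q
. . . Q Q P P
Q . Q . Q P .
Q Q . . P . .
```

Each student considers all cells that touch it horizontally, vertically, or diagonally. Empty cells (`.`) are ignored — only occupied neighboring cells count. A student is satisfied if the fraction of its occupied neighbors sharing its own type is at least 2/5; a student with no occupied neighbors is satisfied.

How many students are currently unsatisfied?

4

(1,2)P 1/2 ✓
(1,3)P 1/3 ✗
(1,6)Q 2/3 ✓
(1,7)Q 2/3 ✓
(2,3)Q 3/6 ✓
(2,4)Q 3/5 ✓
(2,6)Q 4/6 ✓
(2,7)P 0/5 ✗
(3,2)P 0/2 ✗
(3,3)Q 4/5 ✓
(3,4)Q 5/6 ✓
(3,5)P 1/7 ✗
(3,6)Q 3/7 ✓
(3,7)Q 2/5 ✓
(4,4)Q 5/6 ✓
(4,5)Q 4/7 ✓
(4,6)P 3/7 ✓
(4,7)P 2/4 ✓
(5,1)Q 2/2 ✓
(5,3)Q 2/2 ✓
(5,5)Q 2/5 ✓
(5,6)P 3/5 ✓
(6,1)Q 2/2 ✓
(6,2)Q 3/3 ✓
(6,5)P 1/2 ✓
Unsatisfied: (1,3), (2,7), (3,2), (3,5) — 4 in total.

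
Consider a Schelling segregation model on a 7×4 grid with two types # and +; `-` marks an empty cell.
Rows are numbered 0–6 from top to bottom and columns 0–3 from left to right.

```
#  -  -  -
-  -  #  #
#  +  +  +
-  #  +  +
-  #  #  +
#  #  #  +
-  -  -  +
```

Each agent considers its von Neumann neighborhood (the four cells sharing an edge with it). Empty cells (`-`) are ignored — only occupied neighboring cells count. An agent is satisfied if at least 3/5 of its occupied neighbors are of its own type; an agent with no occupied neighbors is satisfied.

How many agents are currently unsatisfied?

7

Row 0: (0,0)# 0/0 ✓
Row 1: (1,2)# 1/2 ✗ · (1,3)# 1/2 ✗
Row 2: (2,0)# 0/1 ✗ · (2,1)+ 1/3 ✗ · (2,2)+ 3/4 ✓ · (2,3)+ 2/3 ✓
Row 3: (3,1)# 1/3 ✗ · (3,2)+ 2/4 ✗ · (3,3)+ 3/3 ✓
Row 4: (4,1)# 3/3 ✓ · (4,2)# 2/4 ✗ · (4,3)+ 2/3 ✓
Row 5: (5,0)# 1/1 ✓ · (5,1)# 3/3 ✓ · (5,2)# 2/3 ✓ · (5,3)+ 2/3 ✓
Row 6: (6,3)+ 1/1 ✓
Unsatisfied: (1,2), (1,3), (2,0), (2,1), (3,1), (3,2), (4,2) — 7 in total.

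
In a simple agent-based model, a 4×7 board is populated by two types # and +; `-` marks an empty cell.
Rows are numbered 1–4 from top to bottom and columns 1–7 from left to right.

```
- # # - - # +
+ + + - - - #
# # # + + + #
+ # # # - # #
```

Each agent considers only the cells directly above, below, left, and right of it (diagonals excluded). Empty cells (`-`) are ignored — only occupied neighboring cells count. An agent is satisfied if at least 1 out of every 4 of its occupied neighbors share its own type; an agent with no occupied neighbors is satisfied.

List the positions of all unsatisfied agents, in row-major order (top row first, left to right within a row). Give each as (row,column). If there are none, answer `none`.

Row 1: (1,2)# 1/2 ok · (1,3)# 1/2 ok · (1,6)# 0/1 unhappy · (1,7)+ 0/2 unhappy
Row 2: (2,1)+ 1/2 ok · (2,2)+ 2/4 ok · (2,3)+ 1/3 ok · (2,7)# 1/2 ok
Row 3: (3,1)# 1/3 ok · (3,2)# 3/4 ok · (3,3)# 2/4 ok · (3,4)+ 1/3 ok · (3,5)+ 2/2 ok · (3,6)+ 1/3 ok · (3,7)# 2/3 ok
Row 4: (4,1)+ 0/2 unhappy · (4,2)# 2/3 ok · (4,3)# 3/3 ok · (4,4)# 1/2 ok · (4,6)# 1/2 ok · (4,7)# 2/2 ok

(1,6), (1,7), (4,1)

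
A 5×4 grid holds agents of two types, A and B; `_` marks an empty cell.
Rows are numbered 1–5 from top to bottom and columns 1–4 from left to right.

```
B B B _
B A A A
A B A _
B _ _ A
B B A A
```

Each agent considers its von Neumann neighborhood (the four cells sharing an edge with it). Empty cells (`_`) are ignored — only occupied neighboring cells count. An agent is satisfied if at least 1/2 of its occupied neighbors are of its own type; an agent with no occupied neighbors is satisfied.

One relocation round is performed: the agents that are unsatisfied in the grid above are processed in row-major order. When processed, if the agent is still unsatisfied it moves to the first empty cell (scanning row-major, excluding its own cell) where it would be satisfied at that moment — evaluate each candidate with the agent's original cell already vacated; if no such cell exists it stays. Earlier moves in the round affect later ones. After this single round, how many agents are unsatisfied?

1

Initially unsatisfied (in order): (2,1), (2,2), (3,1), (3,2).
  (2,1) → (1,4).
  (2,2) → (2,1).
  (3,1) → (2,2).
  (3,2) → (3,1).
Resulting grid:
B B B B
A A A A
B _ A _
B _ _ A
B B A A
Unsatisfied now: (2,1).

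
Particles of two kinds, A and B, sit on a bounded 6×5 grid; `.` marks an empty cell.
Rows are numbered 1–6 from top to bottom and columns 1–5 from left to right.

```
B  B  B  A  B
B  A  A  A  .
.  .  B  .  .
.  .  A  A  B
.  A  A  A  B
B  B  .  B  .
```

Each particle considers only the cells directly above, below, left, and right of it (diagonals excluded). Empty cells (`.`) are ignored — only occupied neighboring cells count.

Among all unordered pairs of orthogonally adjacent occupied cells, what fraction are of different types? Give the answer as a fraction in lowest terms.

Scan each occupied cell's neighbors to the right and below so each pair is counted once.
Row 1: B(1,1)–B(1,2)= B(1,1)–B(2,1)= B(1,2)–B(1,3)= B(1,2)–A(2,2)≠ B(1,3)–A(1,4)≠ B(1,3)–A(2,3)≠ A(1,4)–B(1,5)≠ A(1,4)–A(2,4)=  → 4/8 unlike.
Row 2: B(2,1)–A(2,2)≠ A(2,2)–A(2,3)= A(2,3)–A(2,4)= A(2,3)–B(3,3)≠  → 2/4 unlike.
Row 3: B(3,3)–A(4,3)≠  → 1/1 unlike.
Row 4: A(4,3)–A(4,4)= A(4,3)–A(5,3)= A(4,4)–B(4,5)≠ A(4,4)–A(5,4)= B(4,5)–B(5,5)=  → 1/5 unlike.
Row 5: A(5,2)–A(5,3)= A(5,2)–B(6,2)≠ A(5,3)–A(5,4)= A(5,4)–B(5,5)≠ A(5,4)–B(6,4)≠  → 3/5 unlike.
Row 6: B(6,1)–B(6,2)=  → 0/1 unlike.
Total adjacent occupied pairs: 24; unlike-type pairs: 11.
11/24 is already in lowest terms.

11/24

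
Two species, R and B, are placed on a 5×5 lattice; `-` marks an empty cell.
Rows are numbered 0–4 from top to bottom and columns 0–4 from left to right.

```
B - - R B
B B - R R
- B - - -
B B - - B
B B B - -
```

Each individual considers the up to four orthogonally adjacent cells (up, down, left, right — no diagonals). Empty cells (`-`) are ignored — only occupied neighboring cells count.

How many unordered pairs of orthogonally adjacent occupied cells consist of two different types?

2

Scan each occupied cell's neighbors to the right and below so each pair is counted once.
From row 0: 2 unlike of 4 pairs (running 2/4).
From row 1: 0 unlike of 3 pairs (running 2/7).
From row 2: 0 unlike of 1 pairs (running 2/8).
From row 3: 0 unlike of 3 pairs (running 2/11).
From row 4: 0 unlike of 2 pairs (running 2/13).
Total adjacent occupied pairs: 13; unlike-type pairs: 2.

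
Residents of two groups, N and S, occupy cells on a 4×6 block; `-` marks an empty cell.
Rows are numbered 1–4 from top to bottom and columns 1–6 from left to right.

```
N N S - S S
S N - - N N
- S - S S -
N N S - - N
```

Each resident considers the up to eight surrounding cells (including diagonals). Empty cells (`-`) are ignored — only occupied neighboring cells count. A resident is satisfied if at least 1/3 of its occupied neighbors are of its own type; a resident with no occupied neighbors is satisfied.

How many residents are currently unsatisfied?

Row 1: (1,1)N 2/3 ✓ · (1,2)N 2/4 ✓ · (1,3)S 0/2 ✗ · (1,5)S 1/3 ✓ · (1,6)S 1/3 ✓
Row 2: (2,1)S 1/4 ✗ · (2,2)N 2/5 ✓ · (2,5)N 1/5 ✗ · (2,6)N 1/4 ✗
Row 3: (3,2)S 2/5 ✓ · (3,4)S 2/3 ✓ · (3,5)S 1/4 ✗
Row 4: (4,1)N 1/2 ✓ · (4,2)N 1/3 ✓ · (4,3)S 2/3 ✓ · (4,6)N 0/1 ✗
Unsatisfied: (1,3), (2,1), (2,5), (2,6), (3,5), (4,6) — 6 in total.

6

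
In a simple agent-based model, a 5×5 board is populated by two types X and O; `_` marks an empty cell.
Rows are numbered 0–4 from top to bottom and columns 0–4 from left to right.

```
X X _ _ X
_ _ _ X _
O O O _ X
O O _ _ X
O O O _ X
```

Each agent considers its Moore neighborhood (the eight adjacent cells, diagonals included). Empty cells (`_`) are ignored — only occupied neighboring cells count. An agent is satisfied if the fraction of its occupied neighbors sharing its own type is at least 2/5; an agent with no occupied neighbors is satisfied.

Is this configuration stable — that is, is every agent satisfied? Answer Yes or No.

Yes

(0,0)X 1/1 satisfied
(0,1)X 1/1 satisfied
(0,4)X 1/1 satisfied
(1,3)X 2/3 satisfied
(2,0)O 3/3 satisfied
(2,1)O 4/4 satisfied
(2,2)O 2/3 satisfied
(2,4)X 2/2 satisfied
(3,0)O 5/5 satisfied
(3,1)O 7/7 satisfied
(3,4)X 2/2 satisfied
(4,0)O 3/3 satisfied
(4,1)O 4/4 satisfied
(4,2)O 2/2 satisfied
(4,4)X 1/1 satisfied
All meet the threshold, so the configuration is stable.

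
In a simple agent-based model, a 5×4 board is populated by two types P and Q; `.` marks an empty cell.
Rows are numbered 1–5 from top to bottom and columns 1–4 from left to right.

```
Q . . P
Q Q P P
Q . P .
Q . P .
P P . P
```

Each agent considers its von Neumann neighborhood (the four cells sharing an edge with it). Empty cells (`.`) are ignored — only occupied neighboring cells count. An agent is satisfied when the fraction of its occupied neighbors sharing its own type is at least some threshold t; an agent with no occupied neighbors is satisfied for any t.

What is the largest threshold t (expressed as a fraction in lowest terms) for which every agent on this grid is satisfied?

1/2

Row 1: (1,1)Q 1/1 · (1,4)P 1/1
Row 2: (2,1)Q 3/3 · (2,2)Q 1/2 · (2,3)P 2/3 · (2,4)P 2/2
Row 3: (3,1)Q 2/2 · (3,3)P 2/2
Row 4: (4,1)Q 1/2 · (4,3)P 1/1
Row 5: (5,1)P 1/2 · (5,2)P 1/1 · (5,4)P — no occupied neighbors
The smallest same-type fraction is 1/2 at (2,2), which reduces to 1/2. Any threshold above that leaves this agent unsatisfied.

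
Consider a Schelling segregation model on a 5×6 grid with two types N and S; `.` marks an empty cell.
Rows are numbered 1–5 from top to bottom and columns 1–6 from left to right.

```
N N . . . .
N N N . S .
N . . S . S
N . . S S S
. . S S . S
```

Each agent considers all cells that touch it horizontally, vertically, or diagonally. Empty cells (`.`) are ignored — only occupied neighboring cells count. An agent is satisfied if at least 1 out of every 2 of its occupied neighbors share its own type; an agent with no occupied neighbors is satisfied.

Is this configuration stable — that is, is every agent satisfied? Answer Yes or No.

Yes

Row 1: (1,1)N 3/3 satisfied · (1,2)N 4/4 satisfied
Row 2: (2,1)N 4/4 satisfied · (2,2)N 5/5 satisfied · (2,3)N 2/3 satisfied · (2,5)S 2/2 satisfied
Row 3: (3,1)N 3/3 satisfied · (3,4)S 3/4 satisfied · (3,6)S 3/3 satisfied
Row 4: (4,1)N 1/1 satisfied · (4,4)S 4/4 satisfied · (4,5)S 6/6 satisfied · (4,6)S 3/3 satisfied
Row 5: (5,3)S 2/2 satisfied · (5,4)S 3/3 satisfied · (5,6)S 2/2 satisfied
All meet the threshold, so the configuration is stable.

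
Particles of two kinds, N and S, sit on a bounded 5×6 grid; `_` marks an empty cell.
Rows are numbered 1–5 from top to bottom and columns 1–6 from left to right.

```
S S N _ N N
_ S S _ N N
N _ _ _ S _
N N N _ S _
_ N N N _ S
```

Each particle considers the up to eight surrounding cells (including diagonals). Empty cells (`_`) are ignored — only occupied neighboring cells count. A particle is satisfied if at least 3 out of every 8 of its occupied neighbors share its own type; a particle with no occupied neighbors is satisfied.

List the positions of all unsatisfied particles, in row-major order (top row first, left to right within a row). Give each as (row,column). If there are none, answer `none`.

(1,3), (3,5)

(1,1)S 2/2 ✓
(1,2)S 3/4 ✓
(1,3)N 0/3 ✗
(1,5)N 3/3 ✓
(1,6)N 3/3 ✓
(2,2)S 3/5 ✓
(2,3)S 2/3 ✓
(2,5)N 3/4 ✓
(2,6)N 3/4 ✓
(3,1)N 2/3 ✓
(3,5)S 1/3 ✗
(4,1)N 3/3 ✓
(4,2)N 5/5 ✓
(4,3)N 4/4 ✓
(4,5)S 2/3 ✓
(5,2)N 4/4 ✓
(5,3)N 4/4 ✓
(5,4)N 2/3 ✓
(5,6)S 1/1 ✓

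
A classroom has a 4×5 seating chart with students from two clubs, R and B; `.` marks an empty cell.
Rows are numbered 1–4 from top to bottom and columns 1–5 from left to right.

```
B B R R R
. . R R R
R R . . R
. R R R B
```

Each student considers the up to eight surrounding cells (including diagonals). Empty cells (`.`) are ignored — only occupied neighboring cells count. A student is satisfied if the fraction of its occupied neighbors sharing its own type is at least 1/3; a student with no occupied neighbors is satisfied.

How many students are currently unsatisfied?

1

Row 1: (1,1)B 1/1 ✓ · (1,2)B 1/3 ✓ · (1,3)R 3/4 ✓ · (1,4)R 5/5 ✓ · (1,5)R 3/3 ✓
Row 2: (2,3)R 4/5 ✓ · (2,4)R 6/6 ✓ · (2,5)R 4/4 ✓
Row 3: (3,1)R 2/2 ✓ · (3,2)R 4/4 ✓ · (3,5)R 3/4 ✓
Row 4: (4,2)R 3/3 ✓ · (4,3)R 3/3 ✓ · (4,4)R 2/3 ✓ · (4,5)B 0/2 ✗
Unsatisfied: (4,5) — 1 in total.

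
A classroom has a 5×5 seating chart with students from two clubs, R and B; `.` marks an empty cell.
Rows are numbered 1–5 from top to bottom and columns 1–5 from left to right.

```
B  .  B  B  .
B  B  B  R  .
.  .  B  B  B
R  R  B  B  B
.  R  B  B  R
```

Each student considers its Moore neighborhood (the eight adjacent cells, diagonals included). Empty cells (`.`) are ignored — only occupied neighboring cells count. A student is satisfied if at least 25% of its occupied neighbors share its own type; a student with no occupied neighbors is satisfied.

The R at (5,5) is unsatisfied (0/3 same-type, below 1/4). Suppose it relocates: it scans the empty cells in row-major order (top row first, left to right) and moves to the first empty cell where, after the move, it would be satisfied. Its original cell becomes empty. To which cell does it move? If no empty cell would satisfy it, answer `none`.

(1,5)

Vacating (5,5). Empty cells in order:
  (1,2): 0/5 same-type → still unsatisfied.
  (1,5): 1/2 same-type → satisfied — stop here.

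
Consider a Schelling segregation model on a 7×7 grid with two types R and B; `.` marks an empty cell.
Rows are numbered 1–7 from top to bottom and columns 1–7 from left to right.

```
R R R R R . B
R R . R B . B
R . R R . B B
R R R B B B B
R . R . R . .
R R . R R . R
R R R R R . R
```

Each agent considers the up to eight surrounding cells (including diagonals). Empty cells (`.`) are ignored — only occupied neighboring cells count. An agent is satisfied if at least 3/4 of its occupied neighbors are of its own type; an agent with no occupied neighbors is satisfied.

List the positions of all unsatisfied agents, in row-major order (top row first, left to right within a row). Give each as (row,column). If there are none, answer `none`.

(1,1)R 3/3 ok
(1,2)R 4/4 ok
(1,3)R 4/4 ok
(1,4)R 3/4 ok
(1,5)R 2/3 unhappy
(1,7)B 1/1 ok
(2,1)R 4/4 ok
(2,2)R 6/6 ok
(2,4)R 5/6 ok
(2,5)B 1/5 unhappy
(2,7)B 3/3 ok
(3,1)R 4/4 ok
(3,3)R 5/6 ok
(3,4)R 3/6 unhappy
(3,6)B 6/6 ok
(3,7)B 4/4 ok
(4,1)R 3/3 ok
(4,2)R 6/6 ok
(4,3)R 4/5 ok
(4,4)B 1/6 unhappy
(4,5)B 3/5 unhappy
(4,6)B 4/5 ok
(4,7)B 3/3 ok
(5,1)R 4/4 ok
(5,3)R 4/5 ok
(5,5)R 2/5 unhappy
(6,1)R 4/4 ok
(6,2)R 6/6 ok
(6,4)R 6/6 ok
(6,5)R 4/4 ok
(6,7)R 1/1 ok
(7,1)R 3/3 ok
(7,2)R 4/4 ok
(7,3)R 4/4 ok
(7,4)R 4/4 ok
(7,5)R 3/3 ok
(7,7)R 1/1 ok

(1,5), (2,5), (3,4), (4,4), (4,5), (5,5)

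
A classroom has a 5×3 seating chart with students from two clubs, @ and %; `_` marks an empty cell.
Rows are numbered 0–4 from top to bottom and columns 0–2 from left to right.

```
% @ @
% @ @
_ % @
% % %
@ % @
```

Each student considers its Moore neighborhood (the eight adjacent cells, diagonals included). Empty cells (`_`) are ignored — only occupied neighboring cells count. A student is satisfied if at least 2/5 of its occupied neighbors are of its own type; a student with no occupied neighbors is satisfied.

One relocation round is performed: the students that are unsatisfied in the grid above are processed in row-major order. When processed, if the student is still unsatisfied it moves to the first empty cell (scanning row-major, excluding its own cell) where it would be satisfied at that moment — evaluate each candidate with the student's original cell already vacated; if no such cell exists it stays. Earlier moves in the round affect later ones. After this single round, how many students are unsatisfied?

1

Initially unsatisfied (in order): (0,0), (4,0), (4,2).
  (0,0) → (2,0).
  (4,0) → (0,0).
  (4,2): no empty cell satisfies it; stays.
Resulting grid:
@ @ @
% @ @
% % @
% % %
_ % @
Unsatisfied now: (4,2).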